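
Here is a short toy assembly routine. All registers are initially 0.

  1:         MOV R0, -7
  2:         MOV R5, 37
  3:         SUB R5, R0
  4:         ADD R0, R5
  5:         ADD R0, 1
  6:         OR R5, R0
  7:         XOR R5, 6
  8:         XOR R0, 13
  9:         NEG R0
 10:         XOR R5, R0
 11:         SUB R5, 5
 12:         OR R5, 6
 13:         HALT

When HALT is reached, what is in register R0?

after MOV R0, -7: R0=-7
after MOV R5, 37: R5=37
after SUB R5, R0: R5=37-(-7)=44
after ADD R0, R5: R0=(-7)+44=37
after ADD R0, 1: R0=37+1=38
after OR R5, R0: R5=44|38=46
after XOR R5, 6: R5=46^6=40
after XOR R0, 13: R0=38^13=43
after NEG R0: R0=-(43)=-43
after XOR R5, R0: R5=40^(-43)=-3
after SUB R5, 5: R5=(-3)-5=-8
after OR R5, 6: R5=(-8)|6=-2
halt.

-43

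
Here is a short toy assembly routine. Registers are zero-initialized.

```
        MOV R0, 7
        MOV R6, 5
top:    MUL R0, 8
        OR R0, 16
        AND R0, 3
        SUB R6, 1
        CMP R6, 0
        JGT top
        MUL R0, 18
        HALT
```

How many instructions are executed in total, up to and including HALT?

after MOV R0, 7: R0=7
after MOV R6, 5: R6=5
after MUL R0, 8: R0=7*8=56
after OR R0, 16: R0=56|16=56
after AND R0, 3: R0=56&3=0
after SUB R6, 1: R6=5-1=4
CMP R6, 0  (cmp 4,0)
JGT top: taken
after MUL R0, 8: R0=0*8=0
after OR R0, 16: R0=0|16=16
after AND R0, 3: R0=16&3=0
after SUB R6, 1: R6=4-1=3
CMP R6, 0  (cmp 3,0)
JGT top: taken
after MUL R0, 8: R0=0*8=0
after OR R0, 16: R0=0|16=16
after AND R0, 3: R0=16&3=0
after SUB R6, 1: R6=3-1=2
CMP R6, 0  (cmp 2,0)
JGT top: taken
after MUL R0, 8: R0=0*8=0
after OR R0, 16: R0=0|16=16
after AND R0, 3: R0=16&3=0
after SUB R6, 1: R6=2-1=1
CMP R6, 0  (cmp 1,0)
JGT top: taken
after MUL R0, 8: R0=0*8=0
after OR R0, 16: R0=0|16=16
after AND R0, 3: R0=16&3=0
after SUB R6, 1: R6=1-1=0
CMP R6, 0  (cmp 0,0)
JGT top: not taken
after MUL R0, 18: R0=0*18=0
halt.
Total executed instructions: 34.

34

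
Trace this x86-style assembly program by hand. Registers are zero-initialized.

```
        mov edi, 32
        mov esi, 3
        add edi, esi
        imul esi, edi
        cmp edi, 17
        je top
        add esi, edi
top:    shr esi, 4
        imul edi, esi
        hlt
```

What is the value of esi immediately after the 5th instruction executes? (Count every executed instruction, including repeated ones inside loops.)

105

after mov edi, 32: edi=32
after mov esi, 3: esi=3
after add edi, esi: edi=32+3=35
after imul esi, edi: esi=3*35=105
cmp edi, 17  (cmp 35,17)
After step 5: esi = 105.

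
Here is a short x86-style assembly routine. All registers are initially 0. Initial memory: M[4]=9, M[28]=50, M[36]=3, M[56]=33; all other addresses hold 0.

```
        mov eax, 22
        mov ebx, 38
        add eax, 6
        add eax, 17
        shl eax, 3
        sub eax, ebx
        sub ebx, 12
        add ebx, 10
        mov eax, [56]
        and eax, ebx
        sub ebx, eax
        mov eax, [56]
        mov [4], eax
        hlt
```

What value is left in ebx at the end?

4

mov eax, 22 → eax=22
mov ebx, 38 → ebx=38
add eax, 6 → eax=22+6=28
add eax, 17 → eax=28+17=45
shl eax, 3 → eax=45<<3=360
sub eax, ebx → eax=360-38=322
sub ebx, 12 → ebx=38-12=26
add ebx, 10 → ebx=26+10=36
mov eax, [56] → eax=M[56]=33
and eax, ebx → eax=33&36=32
sub ebx, eax → ebx=36-32=4
mov eax, [56] → eax=M[56]=33
mov [4], eax → M[4]=33
halt.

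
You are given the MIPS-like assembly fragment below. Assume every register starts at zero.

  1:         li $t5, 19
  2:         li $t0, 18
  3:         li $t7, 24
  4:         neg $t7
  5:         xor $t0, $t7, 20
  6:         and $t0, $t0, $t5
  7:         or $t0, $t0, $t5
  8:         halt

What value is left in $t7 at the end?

-24

$t5=19
$t0=18
$t7=24
$t7=-(24)=-24
$t0=(-24)^20=-4
$t0=(-4)&19=16
$t0=16|19=19
halt.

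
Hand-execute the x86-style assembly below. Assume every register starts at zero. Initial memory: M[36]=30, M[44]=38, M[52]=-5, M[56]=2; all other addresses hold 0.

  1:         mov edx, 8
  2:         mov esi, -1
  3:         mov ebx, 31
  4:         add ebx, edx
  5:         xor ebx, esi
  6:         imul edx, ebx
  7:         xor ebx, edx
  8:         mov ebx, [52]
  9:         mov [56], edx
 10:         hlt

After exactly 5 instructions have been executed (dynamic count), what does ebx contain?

-40

mov edx, 8 → edx=8
mov esi, -1 → esi=-1
mov ebx, 31 → ebx=31
add ebx, edx → ebx=31+8=39
xor ebx, esi → ebx=39^(-1)=-40
After step 5: ebx = -40.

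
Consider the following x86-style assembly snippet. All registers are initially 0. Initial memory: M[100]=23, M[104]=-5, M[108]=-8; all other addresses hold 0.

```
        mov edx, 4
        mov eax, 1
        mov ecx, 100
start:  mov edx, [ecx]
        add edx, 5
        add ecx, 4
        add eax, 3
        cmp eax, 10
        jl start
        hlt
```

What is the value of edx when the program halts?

edx=4
eax=1
ecx=100
edx=M[100]=23
edx=23+5=28
ecx=100+4=104
eax=1+3=4
cmp eax, 10  (cmp 4,10)
jl start: taken
edx=M[104]=-5
edx=(-5)+5=0
ecx=104+4=108
eax=4+3=7
cmp eax, 10  (cmp 7,10)
jl start: taken
edx=M[108]=-8
edx=(-8)+5=-3
ecx=108+4=112
eax=7+3=10
cmp eax, 10  (cmp 10,10)
jl start: not taken
halt.

-3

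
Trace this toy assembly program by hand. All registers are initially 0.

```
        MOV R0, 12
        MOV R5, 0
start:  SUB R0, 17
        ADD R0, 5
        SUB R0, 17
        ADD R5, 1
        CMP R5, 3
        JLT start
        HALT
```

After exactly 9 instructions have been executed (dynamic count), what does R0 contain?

MOV R0, 12 → R0=12
MOV R5, 0 → R5=0
SUB R0, 17 → R0=12-17=-5
ADD R0, 5 → R0=(-5)+5=0
SUB R0, 17 → R0=0-17=-17
ADD R5, 1 → R5=0+1=1
CMP R5, 3  (cmp 1,3)
JLT start: taken
SUB R0, 17 → R0=(-17)-17=-34
After step 9: R0 = -34.

-34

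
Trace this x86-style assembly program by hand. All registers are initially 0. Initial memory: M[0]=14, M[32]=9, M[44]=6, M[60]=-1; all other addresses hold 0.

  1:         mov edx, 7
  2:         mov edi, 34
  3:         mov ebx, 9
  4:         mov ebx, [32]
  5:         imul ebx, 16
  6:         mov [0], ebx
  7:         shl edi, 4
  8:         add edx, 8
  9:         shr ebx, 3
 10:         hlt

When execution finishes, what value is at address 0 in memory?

mov edx, 7 → edx=7
mov edi, 34 → edi=34
mov ebx, 9 → ebx=9
mov ebx, [32] → ebx=M[32]=9
imul ebx, 16 → ebx=9*16=144
mov [0], ebx → M[0]=144
shl edi, 4 → edi=34<<4=544
add edx, 8 → edx=7+8=15
shr ebx, 3 → ebx=144>>3=18
halt.

144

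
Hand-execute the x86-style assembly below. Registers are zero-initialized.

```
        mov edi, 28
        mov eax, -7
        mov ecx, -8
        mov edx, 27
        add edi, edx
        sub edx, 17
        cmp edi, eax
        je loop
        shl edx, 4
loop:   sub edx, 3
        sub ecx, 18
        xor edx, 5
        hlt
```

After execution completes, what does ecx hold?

edi=28
eax=-7
ecx=-8
edx=27
edi=28+27=55
edx=27-17=10
cmp edi, eax  (cmp 55,-7)
je loop: not taken
edx=10<<4=160
edx=160-3=157
ecx=(-8)-18=-26
edx=157^5=152
halt.

-26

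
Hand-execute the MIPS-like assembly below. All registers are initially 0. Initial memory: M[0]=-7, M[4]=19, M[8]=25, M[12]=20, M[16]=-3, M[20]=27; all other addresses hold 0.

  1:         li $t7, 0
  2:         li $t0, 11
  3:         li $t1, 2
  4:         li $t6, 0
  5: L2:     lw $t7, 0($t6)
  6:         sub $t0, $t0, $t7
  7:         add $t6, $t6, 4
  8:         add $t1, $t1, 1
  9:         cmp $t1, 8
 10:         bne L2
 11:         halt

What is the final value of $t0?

$t7=0
$t0=11
$t1=2
$t6=0
$t7=M[0]=-7
$t0=11-(-7)=18
$t6=0+4=4
$t1=2+1=3
cmp $t1, 8  (cmp 3,8)
bne L2: taken
$t7=M[4]=19
$t0=18-19=-1
$t6=4+4=8
$t1=3+1=4
cmp $t1, 8  (cmp 4,8)
bne L2: taken
$t7=M[8]=25
$t0=(-1)-25=-26
$t6=8+4=12
$t1=4+1=5
cmp $t1, 8  (cmp 5,8)
bne L2: taken
$t7=M[12]=20
$t0=(-26)-20=-46
$t6=12+4=16
$t1=5+1=6
cmp $t1, 8  (cmp 6,8)
bne L2: taken
$t7=M[16]=-3
$t0=(-46)-(-3)=-43
$t6=16+4=20
$t1=6+1=7
cmp $t1, 8  (cmp 7,8)
bne L2: taken
$t7=M[20]=27
$t0=(-43)-27=-70
$t6=20+4=24
$t1=7+1=8
cmp $t1, 8  (cmp 8,8)
bne L2: not taken
halt.

-70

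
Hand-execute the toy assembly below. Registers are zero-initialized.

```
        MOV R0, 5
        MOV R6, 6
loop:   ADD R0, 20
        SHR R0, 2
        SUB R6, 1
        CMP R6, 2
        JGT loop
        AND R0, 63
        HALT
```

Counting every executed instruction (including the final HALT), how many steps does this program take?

24

MOV R0, 5 → R0=5
MOV R6, 6 → R6=6
ADD R0, 20 → R0=5+20=25
SHR R0, 2 → R0=25>>2=6
SUB R6, 1 → R6=6-1=5
CMP R6, 2  (cmp 5,2)
JGT loop: taken
ADD R0, 20 → R0=6+20=26
SHR R0, 2 → R0=26>>2=6
SUB R6, 1 → R6=5-1=4
CMP R6, 2  (cmp 4,2)
JGT loop: taken
ADD R0, 20 → R0=6+20=26
SHR R0, 2 → R0=26>>2=6
SUB R6, 1 → R6=4-1=3
CMP R6, 2  (cmp 3,2)
JGT loop: taken
ADD R0, 20 → R0=6+20=26
SHR R0, 2 → R0=26>>2=6
SUB R6, 1 → R6=3-1=2
CMP R6, 2  (cmp 2,2)
JGT loop: not taken
AND R0, 63 → R0=6&63=6
halt.
Total executed instructions: 24.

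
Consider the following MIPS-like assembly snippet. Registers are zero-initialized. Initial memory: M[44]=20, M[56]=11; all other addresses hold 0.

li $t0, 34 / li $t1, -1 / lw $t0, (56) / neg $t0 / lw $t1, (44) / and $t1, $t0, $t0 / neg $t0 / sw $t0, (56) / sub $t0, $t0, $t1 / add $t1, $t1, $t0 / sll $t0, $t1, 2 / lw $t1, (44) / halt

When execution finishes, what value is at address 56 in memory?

li $t0, 34 → $t0=34
li $t1, -1 → $t1=-1
lw $t0, (56) → $t0=M[56]=11
neg $t0 → $t0=-(11)=-11
lw $t1, (44) → $t1=M[44]=20
and $t1, $t0, $t0 → $t1=(-11)&(-11)=-11
neg $t0 → $t0=-(-11)=11
sw $t0, (56) → M[56]=11
sub $t0, $t0, $t1 → $t0=11-(-11)=22
add $t1, $t1, $t0 → $t1=(-11)+22=11
sll $t0, $t1, 2 → $t0=11<<2=44
lw $t1, (44) → $t1=M[44]=20
halt.

11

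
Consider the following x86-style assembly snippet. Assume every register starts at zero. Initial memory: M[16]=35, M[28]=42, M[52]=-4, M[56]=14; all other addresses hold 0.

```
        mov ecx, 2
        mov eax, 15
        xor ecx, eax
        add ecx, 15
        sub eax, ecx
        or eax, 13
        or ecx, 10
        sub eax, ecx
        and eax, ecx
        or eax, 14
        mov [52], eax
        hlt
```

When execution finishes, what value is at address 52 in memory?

14

mov ecx, 2 → ecx=2
mov eax, 15 → eax=15
xor ecx, eax → ecx=2^15=13
add ecx, 15 → ecx=13+15=28
sub eax, ecx → eax=15-28=-13
or eax, 13 → eax=(-13)|13=-1
or ecx, 10 → ecx=28|10=30
sub eax, ecx → eax=(-1)-30=-31
and eax, ecx → eax=(-31)&30=0
or eax, 14 → eax=0|14=14
mov [52], eax → M[52]=14
halt.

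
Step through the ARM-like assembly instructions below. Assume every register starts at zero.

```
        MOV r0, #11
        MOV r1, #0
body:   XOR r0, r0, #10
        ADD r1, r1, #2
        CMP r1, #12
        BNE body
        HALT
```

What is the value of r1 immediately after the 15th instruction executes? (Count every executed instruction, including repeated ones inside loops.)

6

MOV r0, #11 → r0=11
MOV r1, #0 → r1=0
XOR r0, r0, #10 → r0=11^10=1
ADD r1, r1, #2 → r1=0+2=2
CMP r1, #12  (cmp 2,12)
BNE body: taken
XOR r0, r0, #10 → r0=1^10=11
ADD r1, r1, #2 → r1=2+2=4
CMP r1, #12  (cmp 4,12)
BNE body: taken
XOR r0, r0, #10 → r0=11^10=1
ADD r1, r1, #2 → r1=4+2=6
CMP r1, #12  (cmp 6,12)
BNE body: taken
XOR r0, r0, #10 → r0=1^10=11
After step 15: r1 = 6.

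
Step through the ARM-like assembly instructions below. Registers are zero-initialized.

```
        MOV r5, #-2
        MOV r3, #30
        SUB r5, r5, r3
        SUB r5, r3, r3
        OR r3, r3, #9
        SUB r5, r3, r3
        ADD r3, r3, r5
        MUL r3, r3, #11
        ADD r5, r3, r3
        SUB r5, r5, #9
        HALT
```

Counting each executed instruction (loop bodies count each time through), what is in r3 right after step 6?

31

r5=-2
r3=30
r5=(-2)-30=-32
r5=30-30=0
r3=30|9=31
r5=31-31=0
After step 6: r3 = 31.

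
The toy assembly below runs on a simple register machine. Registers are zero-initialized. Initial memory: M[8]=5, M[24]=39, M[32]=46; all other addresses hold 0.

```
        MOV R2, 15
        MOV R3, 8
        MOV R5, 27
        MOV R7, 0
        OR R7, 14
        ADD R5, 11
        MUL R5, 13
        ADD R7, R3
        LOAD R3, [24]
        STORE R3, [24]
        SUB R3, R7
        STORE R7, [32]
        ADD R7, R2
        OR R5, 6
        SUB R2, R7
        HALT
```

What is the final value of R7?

MOV R2, 15 → R2=15
MOV R3, 8 → R3=8
MOV R5, 27 → R5=27
MOV R7, 0 → R7=0
OR R7, 14 → R7=0|14=14
ADD R5, 11 → R5=27+11=38
MUL R5, 13 → R5=38*13=494
ADD R7, R3 → R7=14+8=22
LOAD R3, [24] → R3=M[24]=39
STORE R3, [24] → M[24]=39
SUB R3, R7 → R3=39-22=17
STORE R7, [32] → M[32]=22
ADD R7, R2 → R7=22+15=37
OR R5, 6 → R5=494|6=494
SUB R2, R7 → R2=15-37=-22
halt.

37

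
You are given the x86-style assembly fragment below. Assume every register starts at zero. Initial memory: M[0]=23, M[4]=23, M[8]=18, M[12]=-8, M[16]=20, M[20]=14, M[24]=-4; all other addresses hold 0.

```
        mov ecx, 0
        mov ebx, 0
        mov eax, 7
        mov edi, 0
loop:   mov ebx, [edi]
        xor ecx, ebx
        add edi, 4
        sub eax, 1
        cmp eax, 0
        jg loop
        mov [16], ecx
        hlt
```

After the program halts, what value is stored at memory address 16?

12

mov ecx, 0 → ecx=0
mov ebx, 0 → ebx=0
mov eax, 7 → eax=7
mov edi, 0 → edi=0
mov ebx, [edi] → ebx=M[0]=23
xor ecx, ebx → ecx=0^23=23
add edi, 4 → edi=0+4=4
sub eax, 1 → eax=7-1=6
cmp eax, 0  (cmp 6,0)
jg loop: taken
mov ebx, [edi] → ebx=M[4]=23
xor ecx, ebx → ecx=23^23=0
add edi, 4 → edi=4+4=8
sub eax, 1 → eax=6-1=5
cmp eax, 0  (cmp 5,0)
jg loop: taken
mov ebx, [edi] → ebx=M[8]=18
xor ecx, ebx → ecx=0^18=18
add edi, 4 → edi=8+4=12
sub eax, 1 → eax=5-1=4
cmp eax, 0  (cmp 4,0)
jg loop: taken
mov ebx, [edi] → ebx=M[12]=-8
xor ecx, ebx → ecx=18^(-8)=-22
add edi, 4 → edi=12+4=16
sub eax, 1 → eax=4-1=3
cmp eax, 0  (cmp 3,0)
jg loop: taken
mov ebx, [edi] → ebx=M[16]=20
xor ecx, ebx → ecx=(-22)^20=-2
add edi, 4 → edi=16+4=20
sub eax, 1 → eax=3-1=2
cmp eax, 0  (cmp 2,0)
jg loop: taken
mov ebx, [edi] → ebx=M[20]=14
xor ecx, ebx → ecx=(-2)^14=-16
add edi, 4 → edi=20+4=24
sub eax, 1 → eax=2-1=1
cmp eax, 0  (cmp 1,0)
jg loop: taken
mov ebx, [edi] → ebx=M[24]=-4
xor ecx, ebx → ecx=(-16)^(-4)=12
add edi, 4 → edi=24+4=28
sub eax, 1 → eax=1-1=0
cmp eax, 0  (cmp 0,0)
jg loop: not taken
mov [16], ecx → M[16]=12
halt.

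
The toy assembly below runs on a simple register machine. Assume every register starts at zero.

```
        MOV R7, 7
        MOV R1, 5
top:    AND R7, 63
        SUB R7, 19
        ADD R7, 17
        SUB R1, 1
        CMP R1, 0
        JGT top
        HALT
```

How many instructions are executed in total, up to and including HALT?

33

after MOV R7, 7: R7=7
after MOV R1, 5: R1=5
after AND R7, 63: R7=7&63=7
after SUB R7, 19: R7=7-19=-12
after ADD R7, 17: R7=(-12)+17=5
after SUB R1, 1: R1=5-1=4
CMP R1, 0  (cmp 4,0)
JGT top: taken
after AND R7, 63: R7=5&63=5
after SUB R7, 19: R7=5-19=-14
after ADD R7, 17: R7=(-14)+17=3
after SUB R1, 1: R1=4-1=3
CMP R1, 0  (cmp 3,0)
JGT top: taken
after AND R7, 63: R7=3&63=3
after SUB R7, 19: R7=3-19=-16
after ADD R7, 17: R7=(-16)+17=1
after SUB R1, 1: R1=3-1=2
CMP R1, 0  (cmp 2,0)
JGT top: taken
after AND R7, 63: R7=1&63=1
after SUB R7, 19: R7=1-19=-18
after ADD R7, 17: R7=(-18)+17=-1
after SUB R1, 1: R1=2-1=1
CMP R1, 0  (cmp 1,0)
JGT top: taken
after AND R7, 63: R7=(-1)&63=63
after SUB R7, 19: R7=63-19=44
after ADD R7, 17: R7=44+17=61
after SUB R1, 1: R1=1-1=0
CMP R1, 0  (cmp 0,0)
JGT top: not taken
halt.
Total executed instructions: 33.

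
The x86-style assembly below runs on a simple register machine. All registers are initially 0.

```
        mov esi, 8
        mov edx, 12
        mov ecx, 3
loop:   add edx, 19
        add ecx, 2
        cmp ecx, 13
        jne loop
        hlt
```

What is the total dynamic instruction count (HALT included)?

esi=8
edx=12
ecx=3
edx=12+19=31
ecx=3+2=5
cmp ecx, 13  (cmp 5,13)
jne loop: taken
edx=31+19=50
ecx=5+2=7
cmp ecx, 13  (cmp 7,13)
jne loop: taken
edx=50+19=69
ecx=7+2=9
cmp ecx, 13  (cmp 9,13)
jne loop: taken
edx=69+19=88
ecx=9+2=11
cmp ecx, 13  (cmp 11,13)
jne loop: taken
edx=88+19=107
ecx=11+2=13
cmp ecx, 13  (cmp 13,13)
jne loop: not taken
halt.
Total executed instructions: 24.

24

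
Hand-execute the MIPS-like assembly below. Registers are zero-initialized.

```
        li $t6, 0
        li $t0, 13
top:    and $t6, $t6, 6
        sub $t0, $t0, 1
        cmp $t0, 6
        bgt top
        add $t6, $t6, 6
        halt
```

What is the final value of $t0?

6

after li $t6, 0: $t6=0
after li $t0, 13: $t0=13
after and $t6, $t6, 6: $t6=0&6=0
after sub $t0, $t0, 1: $t0=13-1=12
cmp $t0, 6  (cmp 12,6)
bgt top: taken
after and $t6, $t6, 6: $t6=0&6=0
after sub $t0, $t0, 1: $t0=12-1=11
cmp $t0, 6  (cmp 11,6)
bgt top: taken
after and $t6, $t6, 6: $t6=0&6=0
after sub $t0, $t0, 1: $t0=11-1=10
cmp $t0, 6  (cmp 10,6)
bgt top: taken
after and $t6, $t6, 6: $t6=0&6=0
after sub $t0, $t0, 1: $t0=10-1=9
cmp $t0, 6  (cmp 9,6)
bgt top: taken
after and $t6, $t6, 6: $t6=0&6=0
after sub $t0, $t0, 1: $t0=9-1=8
cmp $t0, 6  (cmp 8,6)
bgt top: taken
after and $t6, $t6, 6: $t6=0&6=0
after sub $t0, $t0, 1: $t0=8-1=7
cmp $t0, 6  (cmp 7,6)
bgt top: taken
after and $t6, $t6, 6: $t6=0&6=0
after sub $t0, $t0, 1: $t0=7-1=6
cmp $t0, 6  (cmp 6,6)
bgt top: not taken
after add $t6, $t6, 6: $t6=0+6=6
halt.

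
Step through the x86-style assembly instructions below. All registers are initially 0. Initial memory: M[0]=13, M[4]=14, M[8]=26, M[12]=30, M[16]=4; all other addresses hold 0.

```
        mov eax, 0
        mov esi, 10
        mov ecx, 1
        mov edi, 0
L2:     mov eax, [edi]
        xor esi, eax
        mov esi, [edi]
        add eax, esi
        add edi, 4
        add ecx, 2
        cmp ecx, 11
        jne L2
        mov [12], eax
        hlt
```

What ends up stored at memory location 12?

after mov eax, 0: eax=0
after mov esi, 10: esi=10
after mov ecx, 1: ecx=1
after mov edi, 0: edi=0
after mov eax, [edi]: eax=M[0]=13
after xor esi, eax: esi=10^13=7
after mov esi, [edi]: esi=M[0]=13
after add eax, esi: eax=13+13=26
after add edi, 4: edi=0+4=4
after add ecx, 2: ecx=1+2=3
cmp ecx, 11  (cmp 3,11)
jne L2: taken
after mov eax, [edi]: eax=M[4]=14
after xor esi, eax: esi=13^14=3
after mov esi, [edi]: esi=M[4]=14
after add eax, esi: eax=14+14=28
after add edi, 4: edi=4+4=8
after add ecx, 2: ecx=3+2=5
cmp ecx, 11  (cmp 5,11)
jne L2: taken
after mov eax, [edi]: eax=M[8]=26
after xor esi, eax: esi=14^26=20
after mov esi, [edi]: esi=M[8]=26
after add eax, esi: eax=26+26=52
after add edi, 4: edi=8+4=12
after add ecx, 2: ecx=5+2=7
cmp ecx, 11  (cmp 7,11)
jne L2: taken
after mov eax, [edi]: eax=M[12]=30
after xor esi, eax: esi=26^30=4
after mov esi, [edi]: esi=M[12]=30
after add eax, esi: eax=30+30=60
after add edi, 4: edi=12+4=16
after add ecx, 2: ecx=7+2=9
cmp ecx, 11  (cmp 9,11)
jne L2: taken
after mov eax, [edi]: eax=M[16]=4
after xor esi, eax: esi=30^4=26
after mov esi, [edi]: esi=M[16]=4
after add eax, esi: eax=4+4=8
after add edi, 4: edi=16+4=20
after add ecx, 2: ecx=9+2=11
cmp ecx, 11  (cmp 11,11)
jne L2: not taken
mov [12], eax → M[12]=8
halt.

8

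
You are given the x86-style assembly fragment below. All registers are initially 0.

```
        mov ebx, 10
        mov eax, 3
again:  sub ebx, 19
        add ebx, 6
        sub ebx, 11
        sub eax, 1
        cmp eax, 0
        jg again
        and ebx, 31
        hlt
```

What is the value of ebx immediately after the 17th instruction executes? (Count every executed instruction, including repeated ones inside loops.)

mov ebx, 10 → ebx=10
mov eax, 3 → eax=3
sub ebx, 19 → ebx=10-19=-9
add ebx, 6 → ebx=(-9)+6=-3
sub ebx, 11 → ebx=(-3)-11=-14
sub eax, 1 → eax=3-1=2
cmp eax, 0  (cmp 2,0)
jg again: taken
sub ebx, 19 → ebx=(-14)-19=-33
add ebx, 6 → ebx=(-33)+6=-27
sub ebx, 11 → ebx=(-27)-11=-38
sub eax, 1 → eax=2-1=1
cmp eax, 0  (cmp 1,0)
jg again: taken
sub ebx, 19 → ebx=(-38)-19=-57
add ebx, 6 → ebx=(-57)+6=-51
sub ebx, 11 → ebx=(-51)-11=-62
After step 17: ebx = -62.

-62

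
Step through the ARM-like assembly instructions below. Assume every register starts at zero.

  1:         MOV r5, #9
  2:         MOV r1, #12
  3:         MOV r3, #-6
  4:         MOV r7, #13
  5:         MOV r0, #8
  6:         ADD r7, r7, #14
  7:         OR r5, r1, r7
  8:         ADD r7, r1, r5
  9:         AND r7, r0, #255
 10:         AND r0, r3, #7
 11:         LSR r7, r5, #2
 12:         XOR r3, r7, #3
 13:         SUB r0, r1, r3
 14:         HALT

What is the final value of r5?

after MOV r5, #9: r5=9
after MOV r1, #12: r1=12
after MOV r3, #-6: r3=-6
after MOV r7, #13: r7=13
after MOV r0, #8: r0=8
after ADD r7, r7, #14: r7=13+14=27
after OR r5, r1, r7: r5=12|27=31
after ADD r7, r1, r5: r7=12+31=43
after AND r7, r0, #255: r7=8&255=8
after AND r0, r3, #7: r0=(-6)&7=2
after LSR r7, r5, #2: r7=31>>2=7
after XOR r3, r7, #3: r3=7^3=4
after SUB r0, r1, r3: r0=12-4=8
halt.

31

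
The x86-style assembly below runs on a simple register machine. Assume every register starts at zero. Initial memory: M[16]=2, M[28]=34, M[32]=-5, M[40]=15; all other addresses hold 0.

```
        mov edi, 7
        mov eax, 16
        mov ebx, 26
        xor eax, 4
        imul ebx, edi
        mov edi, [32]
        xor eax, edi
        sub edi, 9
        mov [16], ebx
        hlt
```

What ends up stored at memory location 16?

182

after mov edi, 7: edi=7
after mov eax, 16: eax=16
after mov ebx, 26: ebx=26
after xor eax, 4: eax=16^4=20
after imul ebx, edi: ebx=26*7=182
after mov edi, [32]: edi=M[32]=-5
after xor eax, edi: eax=20^(-5)=-17
after sub edi, 9: edi=(-5)-9=-14
mov [16], ebx → M[16]=182
halt.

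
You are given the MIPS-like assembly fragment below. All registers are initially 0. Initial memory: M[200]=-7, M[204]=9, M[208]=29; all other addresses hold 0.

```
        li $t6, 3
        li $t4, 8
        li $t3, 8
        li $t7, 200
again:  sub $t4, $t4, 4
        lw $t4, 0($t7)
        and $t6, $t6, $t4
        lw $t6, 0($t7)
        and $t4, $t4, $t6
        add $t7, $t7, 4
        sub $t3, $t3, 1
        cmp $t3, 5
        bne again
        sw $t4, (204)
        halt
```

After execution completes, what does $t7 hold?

212

after li $t6, 3: $t6=3
after li $t4, 8: $t4=8
after li $t3, 8: $t3=8
after li $t7, 200: $t7=200
after sub $t4, $t4, 4: $t4=8-4=4
after lw $t4, 0($t7): $t4=M[200]=-7
after and $t6, $t6, $t4: $t6=3&(-7)=1
after lw $t6, 0($t7): $t6=M[200]=-7
after and $t4, $t4, $t6: $t4=(-7)&(-7)=-7
after add $t7, $t7, 4: $t7=200+4=204
after sub $t3, $t3, 1: $t3=8-1=7
cmp $t3, 5  (cmp 7,5)
bne again: taken
after sub $t4, $t4, 4: $t4=(-7)-4=-11
after lw $t4, 0($t7): $t4=M[204]=9
after and $t6, $t6, $t4: $t6=(-7)&9=9
after lw $t6, 0($t7): $t6=M[204]=9
after and $t4, $t4, $t6: $t4=9&9=9
after add $t7, $t7, 4: $t7=204+4=208
after sub $t3, $t3, 1: $t3=7-1=6
cmp $t3, 5  (cmp 6,5)
bne again: taken
after sub $t4, $t4, 4: $t4=9-4=5
after lw $t4, 0($t7): $t4=M[208]=29
after and $t6, $t6, $t4: $t6=9&29=9
after lw $t6, 0($t7): $t6=M[208]=29
after and $t4, $t4, $t6: $t4=29&29=29
after add $t7, $t7, 4: $t7=208+4=212
after sub $t3, $t3, 1: $t3=6-1=5
cmp $t3, 5  (cmp 5,5)
bne again: not taken
sw $t4, (204) → M[204]=29
halt.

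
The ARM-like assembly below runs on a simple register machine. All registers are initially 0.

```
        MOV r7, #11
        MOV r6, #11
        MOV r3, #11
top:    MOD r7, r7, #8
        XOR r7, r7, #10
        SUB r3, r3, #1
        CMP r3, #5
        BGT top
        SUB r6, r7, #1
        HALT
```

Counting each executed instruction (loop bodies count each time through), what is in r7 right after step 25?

9

r7=11
r6=11
r3=11
r7=11%8=3
r7=3^10=9
r3=11-1=10
CMP r3, #5  (cmp 10,5)
BGT top: taken
r7=9%8=1
r7=1^10=11
r3=10-1=9
CMP r3, #5  (cmp 9,5)
BGT top: taken
r7=11%8=3
r7=3^10=9
r3=9-1=8
CMP r3, #5  (cmp 8,5)
BGT top: taken
r7=9%8=1
r7=1^10=11
r3=8-1=7
CMP r3, #5  (cmp 7,5)
BGT top: taken
r7=11%8=3
r7=3^10=9
After step 25: r7 = 9.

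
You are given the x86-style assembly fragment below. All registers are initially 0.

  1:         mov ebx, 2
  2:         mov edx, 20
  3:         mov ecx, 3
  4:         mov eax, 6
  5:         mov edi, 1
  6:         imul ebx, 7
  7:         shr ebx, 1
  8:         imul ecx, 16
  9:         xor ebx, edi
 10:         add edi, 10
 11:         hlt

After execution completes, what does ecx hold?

48

ebx=2
edx=20
ecx=3
eax=6
edi=1
ebx=2*7=14
ebx=14>>1=7
ecx=3*16=48
ebx=7^1=6
edi=1+10=11
halt.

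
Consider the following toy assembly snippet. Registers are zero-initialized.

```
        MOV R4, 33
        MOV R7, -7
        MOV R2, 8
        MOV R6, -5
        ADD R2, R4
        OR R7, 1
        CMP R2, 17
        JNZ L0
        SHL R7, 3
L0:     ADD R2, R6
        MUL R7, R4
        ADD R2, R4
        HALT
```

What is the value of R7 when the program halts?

-231

R4=33
R7=-7
R2=8
R6=-5
R2=8+33=41
R7=(-7)|1=-7
CMP R2, 17  (cmp 41,17)
JNZ L0: taken
R2=41+(-5)=36
R7=(-7)*33=-231
R2=36+33=69
halt.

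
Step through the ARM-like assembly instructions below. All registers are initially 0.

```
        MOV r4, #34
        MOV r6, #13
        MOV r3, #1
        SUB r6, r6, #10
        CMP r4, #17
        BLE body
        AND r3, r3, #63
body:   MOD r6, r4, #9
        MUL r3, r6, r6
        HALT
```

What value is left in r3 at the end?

MOV r4, #34 → r4=34
MOV r6, #13 → r6=13
MOV r3, #1 → r3=1
SUB r6, r6, #10 → r6=13-10=3
CMP r4, #17  (cmp 34,17)
BLE body: not taken
AND r3, r3, #63 → r3=1&63=1
MOD r6, r4, #9 → r6=34%9=7
MUL r3, r6, r6 → r3=7*7=49
halt.

49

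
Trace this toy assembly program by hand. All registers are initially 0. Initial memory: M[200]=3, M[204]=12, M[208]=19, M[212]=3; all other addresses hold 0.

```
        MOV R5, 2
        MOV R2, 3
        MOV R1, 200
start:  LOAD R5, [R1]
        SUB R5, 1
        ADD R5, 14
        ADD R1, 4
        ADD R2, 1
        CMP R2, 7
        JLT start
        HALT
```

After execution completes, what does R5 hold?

after MOV R5, 2: R5=2
after MOV R2, 3: R2=3
after MOV R1, 200: R1=200
after LOAD R5, [R1]: R5=M[200]=3
after SUB R5, 1: R5=3-1=2
after ADD R5, 14: R5=2+14=16
after ADD R1, 4: R1=200+4=204
after ADD R2, 1: R2=3+1=4
CMP R2, 7  (cmp 4,7)
JLT start: taken
after LOAD R5, [R1]: R5=M[204]=12
after SUB R5, 1: R5=12-1=11
after ADD R5, 14: R5=11+14=25
after ADD R1, 4: R1=204+4=208
after ADD R2, 1: R2=4+1=5
CMP R2, 7  (cmp 5,7)
JLT start: taken
after LOAD R5, [R1]: R5=M[208]=19
after SUB R5, 1: R5=19-1=18
after ADD R5, 14: R5=18+14=32
after ADD R1, 4: R1=208+4=212
after ADD R2, 1: R2=5+1=6
CMP R2, 7  (cmp 6,7)
JLT start: taken
after LOAD R5, [R1]: R5=M[212]=3
after SUB R5, 1: R5=3-1=2
after ADD R5, 14: R5=2+14=16
after ADD R1, 4: R1=212+4=216
after ADD R2, 1: R2=6+1=7
CMP R2, 7  (cmp 7,7)
JLT start: not taken
halt.

16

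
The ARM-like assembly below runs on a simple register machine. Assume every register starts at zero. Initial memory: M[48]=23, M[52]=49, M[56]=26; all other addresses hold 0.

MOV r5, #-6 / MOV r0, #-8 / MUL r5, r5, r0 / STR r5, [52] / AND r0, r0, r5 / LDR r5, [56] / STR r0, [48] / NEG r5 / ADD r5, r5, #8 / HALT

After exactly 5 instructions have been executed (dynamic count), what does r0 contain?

48

MOV r5, #-6 → r5=-6
MOV r0, #-8 → r0=-8
MUL r5, r5, r0 → r5=(-6)*(-8)=48
STR r5, [52] → M[52]=48
AND r0, r0, r5 → r0=(-8)&48=48
After step 5: r0 = 48.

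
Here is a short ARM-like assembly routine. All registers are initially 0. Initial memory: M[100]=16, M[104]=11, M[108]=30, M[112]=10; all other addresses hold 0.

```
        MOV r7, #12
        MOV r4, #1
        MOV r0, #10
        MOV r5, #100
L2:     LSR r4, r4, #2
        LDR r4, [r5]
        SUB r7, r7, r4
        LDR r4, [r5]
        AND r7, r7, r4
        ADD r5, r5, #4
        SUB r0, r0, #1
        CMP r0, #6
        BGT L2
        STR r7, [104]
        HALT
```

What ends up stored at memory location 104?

8

MOV r7, #12 → r7=12
MOV r4, #1 → r4=1
MOV r0, #10 → r0=10
MOV r5, #100 → r5=100
LSR r4, r4, #2 → r4=1>>2=0
LDR r4, [r5] → r4=M[100]=16
SUB r7, r7, r4 → r7=12-16=-4
LDR r4, [r5] → r4=M[100]=16
AND r7, r7, r4 → r7=(-4)&16=16
ADD r5, r5, #4 → r5=100+4=104
SUB r0, r0, #1 → r0=10-1=9
CMP r0, #6  (cmp 9,6)
BGT L2: taken
LSR r4, r4, #2 → r4=16>>2=4
LDR r4, [r5] → r4=M[104]=11
SUB r7, r7, r4 → r7=16-11=5
LDR r4, [r5] → r4=M[104]=11
AND r7, r7, r4 → r7=5&11=1
ADD r5, r5, #4 → r5=104+4=108
SUB r0, r0, #1 → r0=9-1=8
CMP r0, #6  (cmp 8,6)
BGT L2: taken
LSR r4, r4, #2 → r4=11>>2=2
LDR r4, [r5] → r4=M[108]=30
SUB r7, r7, r4 → r7=1-30=-29
LDR r4, [r5] → r4=M[108]=30
AND r7, r7, r4 → r7=(-29)&30=2
ADD r5, r5, #4 → r5=108+4=112
SUB r0, r0, #1 → r0=8-1=7
CMP r0, #6  (cmp 7,6)
BGT L2: taken
LSR r4, r4, #2 → r4=30>>2=7
LDR r4, [r5] → r4=M[112]=10
SUB r7, r7, r4 → r7=2-10=-8
LDR r4, [r5] → r4=M[112]=10
AND r7, r7, r4 → r7=(-8)&10=8
ADD r5, r5, #4 → r5=112+4=116
SUB r0, r0, #1 → r0=7-1=6
CMP r0, #6  (cmp 6,6)
BGT L2: not taken
STR r7, [104] → M[104]=8
halt.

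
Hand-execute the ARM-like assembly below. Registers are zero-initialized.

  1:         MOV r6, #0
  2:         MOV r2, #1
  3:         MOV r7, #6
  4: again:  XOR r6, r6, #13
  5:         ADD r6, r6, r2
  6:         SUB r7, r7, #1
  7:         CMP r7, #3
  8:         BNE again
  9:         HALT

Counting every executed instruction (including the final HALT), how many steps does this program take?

after MOV r6, #0: r6=0
after MOV r2, #1: r2=1
after MOV r7, #6: r7=6
after XOR r6, r6, #13: r6=0^13=13
after ADD r6, r6, r2: r6=13+1=14
after SUB r7, r7, #1: r7=6-1=5
CMP r7, #3  (cmp 5,3)
BNE again: taken
after XOR r6, r6, #13: r6=14^13=3
after ADD r6, r6, r2: r6=3+1=4
after SUB r7, r7, #1: r7=5-1=4
CMP r7, #3  (cmp 4,3)
BNE again: taken
after XOR r6, r6, #13: r6=4^13=9
after ADD r6, r6, r2: r6=9+1=10
after SUB r7, r7, #1: r7=4-1=3
CMP r7, #3  (cmp 3,3)
BNE again: not taken
halt.
Total executed instructions: 19.

19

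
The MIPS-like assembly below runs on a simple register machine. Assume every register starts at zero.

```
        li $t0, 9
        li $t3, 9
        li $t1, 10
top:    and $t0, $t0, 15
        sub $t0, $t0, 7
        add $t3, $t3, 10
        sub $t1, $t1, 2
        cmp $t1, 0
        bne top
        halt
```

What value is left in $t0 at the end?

li $t0, 9 → $t0=9
li $t3, 9 → $t3=9
li $t1, 10 → $t1=10
and $t0, $t0, 15 → $t0=9&15=9
sub $t0, $t0, 7 → $t0=9-7=2
add $t3, $t3, 10 → $t3=9+10=19
sub $t1, $t1, 2 → $t1=10-2=8
cmp $t1, 0  (cmp 8,0)
bne top: taken
and $t0, $t0, 15 → $t0=2&15=2
sub $t0, $t0, 7 → $t0=2-7=-5
add $t3, $t3, 10 → $t3=19+10=29
sub $t1, $t1, 2 → $t1=8-2=6
cmp $t1, 0  (cmp 6,0)
bne top: taken
and $t0, $t0, 15 → $t0=(-5)&15=11
sub $t0, $t0, 7 → $t0=11-7=4
add $t3, $t3, 10 → $t3=29+10=39
sub $t1, $t1, 2 → $t1=6-2=4
cmp $t1, 0  (cmp 4,0)
bne top: taken
and $t0, $t0, 15 → $t0=4&15=4
sub $t0, $t0, 7 → $t0=4-7=-3
add $t3, $t3, 10 → $t3=39+10=49
sub $t1, $t1, 2 → $t1=4-2=2
cmp $t1, 0  (cmp 2,0)
bne top: taken
and $t0, $t0, 15 → $t0=(-3)&15=13
sub $t0, $t0, 7 → $t0=13-7=6
add $t3, $t3, 10 → $t3=49+10=59
sub $t1, $t1, 2 → $t1=2-2=0
cmp $t1, 0  (cmp 0,0)
bne top: not taken
halt.

6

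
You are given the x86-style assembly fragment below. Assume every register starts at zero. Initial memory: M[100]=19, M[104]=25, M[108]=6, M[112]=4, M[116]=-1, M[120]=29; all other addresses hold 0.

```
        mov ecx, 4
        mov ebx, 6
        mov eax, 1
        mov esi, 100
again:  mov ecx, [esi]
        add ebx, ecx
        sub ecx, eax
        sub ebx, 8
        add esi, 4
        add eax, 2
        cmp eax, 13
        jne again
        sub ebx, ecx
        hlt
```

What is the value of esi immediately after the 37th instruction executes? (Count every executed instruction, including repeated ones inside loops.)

ecx=4
ebx=6
eax=1
esi=100
ecx=M[100]=19
ebx=6+19=25
ecx=19-1=18
ebx=25-8=17
esi=100+4=104
eax=1+2=3
cmp eax, 13  (cmp 3,13)
jne again: taken
ecx=M[104]=25
ebx=17+25=42
ecx=25-3=22
ebx=42-8=34
esi=104+4=108
eax=3+2=5
cmp eax, 13  (cmp 5,13)
jne again: taken
ecx=M[108]=6
ebx=34+6=40
ecx=6-5=1
ebx=40-8=32
esi=108+4=112
eax=5+2=7
cmp eax, 13  (cmp 7,13)
jne again: taken
ecx=M[112]=4
ebx=32+4=36
ecx=4-7=-3
ebx=36-8=28
esi=112+4=116
eax=7+2=9
cmp eax, 13  (cmp 9,13)
jne again: taken
ecx=M[116]=-1
After step 37: esi = 116.

116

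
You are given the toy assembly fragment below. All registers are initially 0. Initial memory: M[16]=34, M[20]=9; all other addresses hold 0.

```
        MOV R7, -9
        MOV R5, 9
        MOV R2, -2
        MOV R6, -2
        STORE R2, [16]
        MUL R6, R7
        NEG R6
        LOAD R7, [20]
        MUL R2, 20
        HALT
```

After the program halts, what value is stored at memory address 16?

-2

MOV R7, -9 → R7=-9
MOV R5, 9 → R5=9
MOV R2, -2 → R2=-2
MOV R6, -2 → R6=-2
STORE R2, [16] → M[16]=-2
MUL R6, R7 → R6=(-2)*(-9)=18
NEG R6 → R6=-(18)=-18
LOAD R7, [20] → R7=M[20]=9
MUL R2, 20 → R2=(-2)*20=-40
halt.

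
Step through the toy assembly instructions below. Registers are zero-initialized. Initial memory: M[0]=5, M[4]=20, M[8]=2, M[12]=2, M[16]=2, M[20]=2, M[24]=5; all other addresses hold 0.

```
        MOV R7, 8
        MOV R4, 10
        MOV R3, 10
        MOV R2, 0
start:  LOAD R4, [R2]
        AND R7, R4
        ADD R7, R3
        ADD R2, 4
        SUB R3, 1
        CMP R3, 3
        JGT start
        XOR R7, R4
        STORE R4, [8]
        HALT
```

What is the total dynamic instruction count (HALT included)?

after MOV R7, 8: R7=8
after MOV R4, 10: R4=10
after MOV R3, 10: R3=10
after MOV R2, 0: R2=0
after LOAD R4, [R2]: R4=M[0]=5
after AND R7, R4: R7=8&5=0
after ADD R7, R3: R7=0+10=10
after ADD R2, 4: R2=0+4=4
after SUB R3, 1: R3=10-1=9
CMP R3, 3  (cmp 9,3)
JGT start: taken
after LOAD R4, [R2]: R4=M[4]=20
after AND R7, R4: R7=10&20=0
after ADD R7, R3: R7=0+9=9
after ADD R2, 4: R2=4+4=8
after SUB R3, 1: R3=9-1=8
CMP R3, 3  (cmp 8,3)
JGT start: taken
after LOAD R4, [R2]: R4=M[8]=2
after AND R7, R4: R7=9&2=0
after ADD R7, R3: R7=0+8=8
after ADD R2, 4: R2=8+4=12
after SUB R3, 1: R3=8-1=7
CMP R3, 3  (cmp 7,3)
JGT start: taken
after LOAD R4, [R2]: R4=M[12]=2
after AND R7, R4: R7=8&2=0
after ADD R7, R3: R7=0+7=7
after ADD R2, 4: R2=12+4=16
after SUB R3, 1: R3=7-1=6
CMP R3, 3  (cmp 6,3)
JGT start: taken
after LOAD R4, [R2]: R4=M[16]=2
after AND R7, R4: R7=7&2=2
after ADD R7, R3: R7=2+6=8
after ADD R2, 4: R2=16+4=20
after SUB R3, 1: R3=6-1=5
CMP R3, 3  (cmp 5,3)
JGT start: taken
after LOAD R4, [R2]: R4=M[20]=2
after AND R7, R4: R7=8&2=0
after ADD R7, R3: R7=0+5=5
after ADD R2, 4: R2=20+4=24
after SUB R3, 1: R3=5-1=4
CMP R3, 3  (cmp 4,3)
JGT start: taken
after LOAD R4, [R2]: R4=M[24]=5
after AND R7, R4: R7=5&5=5
after ADD R7, R3: R7=5+4=9
after ADD R2, 4: R2=24+4=28
after SUB R3, 1: R3=4-1=3
CMP R3, 3  (cmp 3,3)
JGT start: not taken
after XOR R7, R4: R7=9^5=12
STORE R4, [8] → M[8]=5
halt.
Total executed instructions: 56.

56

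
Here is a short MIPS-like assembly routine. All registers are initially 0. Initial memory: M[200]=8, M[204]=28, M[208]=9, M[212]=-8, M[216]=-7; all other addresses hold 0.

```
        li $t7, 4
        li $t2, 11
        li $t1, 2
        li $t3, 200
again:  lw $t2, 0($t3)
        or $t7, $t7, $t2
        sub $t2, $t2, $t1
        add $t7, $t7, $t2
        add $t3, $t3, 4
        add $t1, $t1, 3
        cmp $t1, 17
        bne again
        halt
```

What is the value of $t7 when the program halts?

-26

li $t7, 4 → $t7=4
li $t2, 11 → $t2=11
li $t1, 2 → $t1=2
li $t3, 200 → $t3=200
lw $t2, 0($t3) → $t2=M[200]=8
or $t7, $t7, $t2 → $t7=4|8=12
sub $t2, $t2, $t1 → $t2=8-2=6
add $t7, $t7, $t2 → $t7=12+6=18
add $t3, $t3, 4 → $t3=200+4=204
add $t1, $t1, 3 → $t1=2+3=5
cmp $t1, 17  (cmp 5,17)
bne again: taken
lw $t2, 0($t3) → $t2=M[204]=28
or $t7, $t7, $t2 → $t7=18|28=30
sub $t2, $t2, $t1 → $t2=28-5=23
add $t7, $t7, $t2 → $t7=30+23=53
add $t3, $t3, 4 → $t3=204+4=208
add $t1, $t1, 3 → $t1=5+3=8
cmp $t1, 17  (cmp 8,17)
bne again: taken
lw $t2, 0($t3) → $t2=M[208]=9
or $t7, $t7, $t2 → $t7=53|9=61
sub $t2, $t2, $t1 → $t2=9-8=1
add $t7, $t7, $t2 → $t7=61+1=62
add $t3, $t3, 4 → $t3=208+4=212
add $t1, $t1, 3 → $t1=8+3=11
cmp $t1, 17  (cmp 11,17)
bne again: taken
lw $t2, 0($t3) → $t2=M[212]=-8
or $t7, $t7, $t2 → $t7=62|(-8)=-2
sub $t2, $t2, $t1 → $t2=(-8)-11=-19
add $t7, $t7, $t2 → $t7=(-2)+(-19)=-21
add $t3, $t3, 4 → $t3=212+4=216
add $t1, $t1, 3 → $t1=11+3=14
cmp $t1, 17  (cmp 14,17)
bne again: taken
lw $t2, 0($t3) → $t2=M[216]=-7
or $t7, $t7, $t2 → $t7=(-21)|(-7)=-5
sub $t2, $t2, $t1 → $t2=(-7)-14=-21
add $t7, $t7, $t2 → $t7=(-5)+(-21)=-26
add $t3, $t3, 4 → $t3=216+4=220
add $t1, $t1, 3 → $t1=14+3=17
cmp $t1, 17  (cmp 17,17)
bne again: not taken
halt.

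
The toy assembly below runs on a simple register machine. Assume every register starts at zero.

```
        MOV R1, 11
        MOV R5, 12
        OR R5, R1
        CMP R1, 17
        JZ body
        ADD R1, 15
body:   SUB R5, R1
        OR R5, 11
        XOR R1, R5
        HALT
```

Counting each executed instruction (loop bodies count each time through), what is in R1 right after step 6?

26

MOV R1, 11 → R1=11
MOV R5, 12 → R5=12
OR R5, R1 → R5=12|11=15
CMP R1, 17  (cmp 11,17)
JZ body: not taken
ADD R1, 15 → R1=11+15=26
After step 6: R1 = 26.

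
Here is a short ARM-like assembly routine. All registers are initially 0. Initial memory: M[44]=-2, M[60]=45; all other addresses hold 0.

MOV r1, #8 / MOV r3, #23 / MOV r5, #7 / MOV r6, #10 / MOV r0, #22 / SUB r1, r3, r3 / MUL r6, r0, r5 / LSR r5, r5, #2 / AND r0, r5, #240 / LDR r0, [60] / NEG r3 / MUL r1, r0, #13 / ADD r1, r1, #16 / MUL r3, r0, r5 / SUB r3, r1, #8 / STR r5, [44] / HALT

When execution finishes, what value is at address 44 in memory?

after MOV r1, #8: r1=8
after MOV r3, #23: r3=23
after MOV r5, #7: r5=7
after MOV r6, #10: r6=10
after MOV r0, #22: r0=22
after SUB r1, r3, r3: r1=23-23=0
after MUL r6, r0, r5: r6=22*7=154
after LSR r5, r5, #2: r5=7>>2=1
after AND r0, r5, #240: r0=1&240=0
after LDR r0, [60]: r0=M[60]=45
after NEG r3: r3=-(23)=-23
after MUL r1, r0, #13: r1=45*13=585
after ADD r1, r1, #16: r1=585+16=601
after MUL r3, r0, r5: r3=45*1=45
after SUB r3, r1, #8: r3=601-8=593
STR r5, [44] → M[44]=1
halt.

1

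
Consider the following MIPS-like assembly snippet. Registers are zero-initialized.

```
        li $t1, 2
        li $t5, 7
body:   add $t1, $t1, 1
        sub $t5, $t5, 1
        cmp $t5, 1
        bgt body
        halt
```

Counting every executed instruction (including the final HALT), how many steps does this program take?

27

$t1=2
$t5=7
$t1=2+1=3
$t5=7-1=6
cmp $t5, 1  (cmp 6,1)
bgt body: taken
$t1=3+1=4
$t5=6-1=5
cmp $t5, 1  (cmp 5,1)
bgt body: taken
$t1=4+1=5
$t5=5-1=4
cmp $t5, 1  (cmp 4,1)
bgt body: taken
$t1=5+1=6
$t5=4-1=3
cmp $t5, 1  (cmp 3,1)
bgt body: taken
$t1=6+1=7
$t5=3-1=2
cmp $t5, 1  (cmp 2,1)
bgt body: taken
$t1=7+1=8
$t5=2-1=1
cmp $t5, 1  (cmp 1,1)
bgt body: not taken
halt.
Total executed instructions: 27.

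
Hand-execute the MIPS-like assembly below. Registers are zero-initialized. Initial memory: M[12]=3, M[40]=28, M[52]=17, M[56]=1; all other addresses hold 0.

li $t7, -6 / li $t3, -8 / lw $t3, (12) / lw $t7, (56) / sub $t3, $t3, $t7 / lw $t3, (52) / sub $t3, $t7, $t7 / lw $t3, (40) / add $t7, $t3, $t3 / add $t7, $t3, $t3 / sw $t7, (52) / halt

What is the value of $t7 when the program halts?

$t7=-6
$t3=-8
$t3=M[12]=3
$t7=M[56]=1
$t3=3-1=2
$t3=M[52]=17
$t3=1-1=0
$t3=M[40]=28
$t7=28+28=56
$t7=28+28=56
sw $t7, (52) → M[52]=56
halt.

56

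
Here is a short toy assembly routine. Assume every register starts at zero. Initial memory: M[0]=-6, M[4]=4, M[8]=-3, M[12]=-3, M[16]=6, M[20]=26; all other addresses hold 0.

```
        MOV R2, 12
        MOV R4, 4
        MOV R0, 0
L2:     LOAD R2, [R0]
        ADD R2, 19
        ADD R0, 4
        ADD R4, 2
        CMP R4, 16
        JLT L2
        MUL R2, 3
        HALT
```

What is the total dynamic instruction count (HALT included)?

after MOV R2, 12: R2=12
after MOV R4, 4: R4=4
after MOV R0, 0: R0=0
after LOAD R2, [R0]: R2=M[0]=-6
after ADD R2, 19: R2=(-6)+19=13
after ADD R0, 4: R0=0+4=4
after ADD R4, 2: R4=4+2=6
CMP R4, 16  (cmp 6,16)
JLT L2: taken
after LOAD R2, [R0]: R2=M[4]=4
after ADD R2, 19: R2=4+19=23
after ADD R0, 4: R0=4+4=8
after ADD R4, 2: R4=6+2=8
CMP R4, 16  (cmp 8,16)
JLT L2: taken
after LOAD R2, [R0]: R2=M[8]=-3
after ADD R2, 19: R2=(-3)+19=16
after ADD R0, 4: R0=8+4=12
after ADD R4, 2: R4=8+2=10
CMP R4, 16  (cmp 10,16)
JLT L2: taken
after LOAD R2, [R0]: R2=M[12]=-3
after ADD R2, 19: R2=(-3)+19=16
after ADD R0, 4: R0=12+4=16
after ADD R4, 2: R4=10+2=12
CMP R4, 16  (cmp 12,16)
JLT L2: taken
after LOAD R2, [R0]: R2=M[16]=6
after ADD R2, 19: R2=6+19=25
after ADD R0, 4: R0=16+4=20
after ADD R4, 2: R4=12+2=14
CMP R4, 16  (cmp 14,16)
JLT L2: taken
after LOAD R2, [R0]: R2=M[20]=26
after ADD R2, 19: R2=26+19=45
after ADD R0, 4: R0=20+4=24
after ADD R4, 2: R4=14+2=16
CMP R4, 16  (cmp 16,16)
JLT L2: not taken
after MUL R2, 3: R2=45*3=135
halt.
Total executed instructions: 41.

41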